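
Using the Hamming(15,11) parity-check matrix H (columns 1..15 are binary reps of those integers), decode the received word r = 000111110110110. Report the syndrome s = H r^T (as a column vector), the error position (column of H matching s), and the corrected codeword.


s = (1, 0, 1, 0)^T, error position = 10, corrected codeword c = 000111110010110

Compute s = H r^T mod 2 one row at a time:
  s_1 = 1 + 0 + 1 + 1 + 0 + 1 + 1 + 0 = 5 ≡ 1 (mod 2).
  s_2 = 1 + 1 + 1 + 1 + 0 + 1 + 1 + 0 = 6 ≡ 0 (mod 2).
  s_3 = 0 + 0 + 1 + 1 + 1 + 1 + 1 + 0 = 5 ≡ 1 (mod 2).
  s_4 = 0 + 0 + 1 + 1 + 0 + 1 + 1 + 0 = 4 ≡ 0 (mod 2).
s = (1, 0, 1, 0)^T — this equals column 10 of H (binary 1010), so error is at position 10.
Correct: flip bit 10 of r = 000111110110110 to get c = 000111110010110.


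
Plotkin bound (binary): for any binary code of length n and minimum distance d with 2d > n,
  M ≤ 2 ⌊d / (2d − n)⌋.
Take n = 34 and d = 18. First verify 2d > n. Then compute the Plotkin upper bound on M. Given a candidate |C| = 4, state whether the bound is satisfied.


Plotkin bound M ≤ 18; given |C| = 4 ≤ bound (satisfied).

Check applicability: 2d = 36, n = 34.
2d − n = 2 > 0, so Plotkin applies.
Compute d/(2d−n) = 18/2 ≈ 9.0000.
⌊d/(2d−n)⌋ = 9.
Plotkin bound: M ≤ 2·9 = 18.
Given |C| = 4, check: satisfied.
This |C| is below the Plotkin bound.


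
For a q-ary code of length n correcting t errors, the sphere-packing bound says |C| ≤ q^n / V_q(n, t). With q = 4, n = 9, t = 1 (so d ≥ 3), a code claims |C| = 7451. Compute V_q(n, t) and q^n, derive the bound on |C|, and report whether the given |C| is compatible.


V_q(n, t) = 28, q^n = 262144, Hamming bound = 9362, |C| = 7451 ≤ bound (satisfied).

Step 1: Compute V_q(n, t) = Σ_{j=0}^1 C(n, j) (q−1)^j.
  j = 0: C(9,0)·(3)^0 = 1·1 = 1.
  j = 1: C(9,1)·(3)^1 = 9·3 = 27.
  V_q(n, t) = 1 + 27 = 28.
Step 2: q^n = 4^9 = 262144.
Step 3: Hamming bound ⌊q^n / V_q(n,t)⌋ = ⌊262144/28⌋ = 9362.
Step 4: Compare |C| = 7451 to 9362: satisfied.
The claimed |C| lies below the Hamming bound.


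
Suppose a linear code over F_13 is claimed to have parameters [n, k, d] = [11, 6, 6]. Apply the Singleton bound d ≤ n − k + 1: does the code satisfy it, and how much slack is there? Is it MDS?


Singleton RHS = n − k + 1 = 6, slack = 0, bound satisfied, MDS.

Singleton bound: d ≤ n − k + 1.
Here n = 11, k = 6, so n − k + 1 = 6.
Given d = 6, check d ≤ 6: YES.
Slack = (n − k + 1) − d = 0.
The code is MDS (slack = 0).
Description: the claimed parameters are [11, 6, 6]_13; such a code would be MDS (meets Singleton bound).


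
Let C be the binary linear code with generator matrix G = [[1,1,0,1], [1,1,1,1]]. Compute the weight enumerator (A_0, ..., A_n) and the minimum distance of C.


Weight distribution: A_0 = 1, A_1 = 1, A_3 = 1, A_4 = 1. Minimum distance d = 1.

Enumerate all 2^2 = 4 messages m ∈ F_2^2.
For each, compute codeword c = mG in F_2^4, then tally its weight.
  m = 00 → c = 0000, weight = 0.
  m = 10 → c = 1101, weight = 3.
  m = 01 → c = 1111, weight = 4.
  m = 11 → c = 0010, weight = 1.
Tally weights:
  weight 0: 1 codewords.
  weight 1: 1 codewords.
  weight 3: 1 codewords.
  weight 4: 1 codewords.
Minimum distance d = smallest w > 0 with A_w > 0 = 1.
Sanity: Σ A_w = 4 = 2^2 = 4 ✓.


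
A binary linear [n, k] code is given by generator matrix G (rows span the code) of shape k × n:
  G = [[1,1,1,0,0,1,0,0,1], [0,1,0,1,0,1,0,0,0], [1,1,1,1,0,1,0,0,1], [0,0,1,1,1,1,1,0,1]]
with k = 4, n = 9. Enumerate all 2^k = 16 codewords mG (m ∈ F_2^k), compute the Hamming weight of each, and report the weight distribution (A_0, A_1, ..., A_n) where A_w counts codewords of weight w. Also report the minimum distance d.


Weight distribution: A_0 = 1, A_1 = 1, A_2 = 1, A_3 = 2, A_4 = 3, A_5 = 5, A_6 = 3. Minimum distance d = 1.

Enumerate all 2^4 = 16 messages m ∈ F_2^4.
For each, compute codeword c = mG in F_2^9, then tally its weight.
  m = 0000 → c = 000000000, weight = 0.
  m = 1000 → c = 111001001, weight = 5.
  m = 0100 → c = 010101000, weight = 3.
  m = 1100 → c = 101100001, weight = 4.
  m = 0010 → c = 111101001, weight = 6.
  m = 1010 → c = 000100000, weight = 1.
  m = 0110 → c = 101000001, weight = 3.
  m = 1110 → c = 010001000, weight = 2.
  m = 0001 → c = 001111101, weight = 6.
  m = 1001 → c = 110110100, weight = 5.
  m = 0101 → c = 011010101, weight = 5.
  m = 1101 → c = 100011100, weight = 4.
  m = 0011 → c = 110010100, weight = 4.
  m = 1011 → c = 001011101, weight = 5.
  m = 0111 → c = 100111100, weight = 5.
  m = 1111 → c = 011110101, weight = 6.
Tally weights:
  weight 0: 1 codewords.
  weight 1: 1 codewords.
  weight 2: 1 codewords.
  weight 3: 2 codewords.
  weight 4: 3 codewords.
  weight 5: 5 codewords.
  weight 6: 3 codewords.
Minimum distance d = smallest w > 0 with A_w > 0 = 1.
Sanity: Σ A_w = 16 = 2^4 = 16 ✓.


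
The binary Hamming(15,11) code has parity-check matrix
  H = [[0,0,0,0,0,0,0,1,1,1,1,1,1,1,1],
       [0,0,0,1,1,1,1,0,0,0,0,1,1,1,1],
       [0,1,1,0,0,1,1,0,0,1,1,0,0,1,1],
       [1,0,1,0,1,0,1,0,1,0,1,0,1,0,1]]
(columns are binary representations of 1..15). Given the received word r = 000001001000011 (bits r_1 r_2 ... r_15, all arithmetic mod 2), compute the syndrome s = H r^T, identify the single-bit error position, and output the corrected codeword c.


s = (1, 1, 1, 0)^T, error position = 14, corrected codeword c = 000001001000001

Compute s = H r^T mod 2 one row at a time:
  s_1 = 0 + 1 + 0 + 0 + 0 + 0 + 1 + 1 = 3 ≡ 1 (mod 2).
  s_2 = 0 + 0 + 1 + 0 + 0 + 0 + 1 + 1 = 3 ≡ 1 (mod 2).
  s_3 = 0 + 0 + 1 + 0 + 0 + 0 + 1 + 1 = 3 ≡ 1 (mod 2).
  s_4 = 0 + 0 + 0 + 0 + 1 + 0 + 0 + 1 = 2 ≡ 0 (mod 2).
s = (1, 1, 1, 0)^T — this equals column 14 of H (binary 1110), so error is at position 14.
Correct: flip bit 14 of r = 000001001000011 to get c = 000001001000001.


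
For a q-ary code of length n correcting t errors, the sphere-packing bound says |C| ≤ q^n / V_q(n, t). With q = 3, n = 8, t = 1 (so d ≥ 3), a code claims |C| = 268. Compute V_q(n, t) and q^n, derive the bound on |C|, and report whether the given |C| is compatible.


V_q(n, t) = 17, q^n = 6561, Hamming bound = 385, |C| = 268 ≤ bound (satisfied).

Step 1: Compute V_q(n, t) = Σ_{j=0}^1 C(n, j) (q−1)^j.
  j = 0: C(8,0)·(2)^0 = 1·1 = 1.
  j = 1: C(8,1)·(2)^1 = 8·2 = 16.
  V_q(n, t) = 1 + 16 = 17.
Step 2: q^n = 3^8 = 6561.
Step 3: Hamming bound ⌊q^n / V_q(n,t)⌋ = ⌊6561/17⌋ = 385.
Step 4: Compare |C| = 268 to 385: satisfied.
The claimed |C| lies below the Hamming bound.


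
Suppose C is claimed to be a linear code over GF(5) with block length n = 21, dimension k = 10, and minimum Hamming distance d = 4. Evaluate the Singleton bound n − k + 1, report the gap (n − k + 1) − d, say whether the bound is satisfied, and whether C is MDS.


Singleton RHS = n − k + 1 = 12, slack = 8, bound satisfied, not MDS.

Singleton bound: d ≤ n − k + 1.
Here n = 21, k = 10, so n − k + 1 = 12.
Given d = 4, check d ≤ 12: YES.
Slack = (n − k + 1) − d = 8.
The code is NOT MDS (slack = 8 > 0).
Description: the claimed parameters are [21, 10, 4]_5; such a code would be non-MDS.


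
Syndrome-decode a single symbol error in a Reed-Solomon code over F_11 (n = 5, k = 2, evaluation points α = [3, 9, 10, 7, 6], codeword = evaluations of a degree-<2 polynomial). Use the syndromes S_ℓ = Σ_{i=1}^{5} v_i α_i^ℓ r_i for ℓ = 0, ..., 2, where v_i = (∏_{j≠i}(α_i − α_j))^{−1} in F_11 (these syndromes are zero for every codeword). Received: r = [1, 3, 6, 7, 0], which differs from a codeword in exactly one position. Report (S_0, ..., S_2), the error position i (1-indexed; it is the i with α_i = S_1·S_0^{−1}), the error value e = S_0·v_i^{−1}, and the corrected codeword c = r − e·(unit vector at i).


S = (6, 10, 2), error at position 2, error magnitude e = 4, c = [1, 10, 6, 7, 0].

Step 1: column multipliers v_i = (∏_{j≠i}(α_i − α_j))^{−1} mod 11.
  i = 1 (α = 3): (3−9)(3−10)(3−7)(3−6) = (−6)·(−7)·(−4)·(−3) = 504 ≡ 9, so v_1 = 9^{−1} = 5 (mod 11).
  i = 2 (α = 9): (9−3)(9−10)(9−7)(9−6) = 6·(−1)·2·3 = −36 ≡ 8, so v_2 = 8^{−1} = 7 (mod 11).
  i = 3 (α = 10): (10−3)(10−9)(10−7)(10−6) = 7·1·3·4 = 84 ≡ 7, so v_3 = 7^{−1} = 8 (mod 11).
  i = 4 (α = 7): (7−3)(7−9)(7−10)(7−6) = 4·(−2)·(−3)·1 = 24 ≡ 2, so v_4 = 2^{−1} = 6 (mod 11).
  i = 5 (α = 6): (6−3)(6−9)(6−10)(6−7) = 3·(−3)·(−4)·(−1) = −36 ≡ 8, so v_5 = 8^{−1} = 7 (mod 11).
  v = [5, 7, 8, 6, 7].
Step 2: syndromes of r = [1, 3, 6, 7, 0] (all sums mod 11).
  S_0 = Σ v_i r_i = 5·1 + 7·3 + 8·6 + 6·7 + 7·0 = 116 ≡ 6.
  S_1 = Σ v_i α_i r_i = 5·3·1 + 7·9·3 + 8·10·6 + 6·7·7 + 7·6·0 = 978 ≡ 10.
  α_i^2 mod 11 = [9, 4, 1, 5, 3].
  S_2 = Σ v_i α_i^2 r_i = 5·9·1 + 7·4·3 + 8·1·6 + 6·5·7 + 7·3·0 = 387 ≡ 2.
  S = (6, 10, 2) ≠ 0, so r is not a codeword (an error is present).
Step 3: locate the error. For a single error e at position i, S_ℓ = v_i·e·α_i^ℓ, so α_err = S_1/S_0.
  S_0^{−1} = 6^{−1} = 2 (mod 11), so α_err = 10·2 = 20 ≡ 9 = α_2. Error position i = 2.
  Consistency check: S_2/S_1 = 2·10 = 20 ≡ 9 = α_err ✓ (single-error assumption holds).
Step 4: error magnitude e = S_0/v_2 = S_0·∏_{j≠2}(α_2 − α_j) = 6·8 = 48 ≡ 4 (mod 11).
Step 5: correct position 2: c_2 = r_2 − e = 3 − 4 ≡ 10 (mod 11). Hence c = [1, 10, 6, 7, 0].
  Check: interpolating c through the α_i gives m(x) = 2 + 7·x (degree < 2) with m(α_i) = c_i for every i, so c is indeed a codeword.


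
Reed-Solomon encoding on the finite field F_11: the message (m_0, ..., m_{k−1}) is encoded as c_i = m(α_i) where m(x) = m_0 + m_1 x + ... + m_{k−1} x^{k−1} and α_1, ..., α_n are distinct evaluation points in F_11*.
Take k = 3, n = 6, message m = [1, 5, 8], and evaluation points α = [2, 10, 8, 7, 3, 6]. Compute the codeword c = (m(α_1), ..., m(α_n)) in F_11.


c = [10, 4, 3, 10, 0, 0]

Message polynomial: m(x) = 1 + 5·x + 8·x^2 (mod 11).
For each evaluation point α_i, compute m(α_i) mod 11:
  α_1 = 2: Horner steps 8 → 10 → 10, so m(2) = 10.
  α_2 = 10: Horner steps 8 → 8 → 4, so m(10) = 4.
  α_3 = 8: Horner steps 8 → 3 → 3, so m(8) = 3.
  α_4 = 7: Horner steps 8 → 6 → 10, so m(7) = 10.
  α_5 = 3: Horner steps 8 → 7 → 0, so m(3) = 0.
  α_6 = 6: Horner steps 8 → 9 → 0, so m(6) = 0.
Codeword c = [10, 4, 3, 10, 0, 0] ∈ F_11^6.


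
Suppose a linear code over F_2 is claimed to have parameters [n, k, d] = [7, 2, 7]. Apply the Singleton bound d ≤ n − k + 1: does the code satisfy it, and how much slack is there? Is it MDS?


Singleton RHS = n − k + 1 = 6, slack = -1, bound violated (no such code; not MDS).

Singleton bound: d ≤ n − k + 1.
Here n = 7, k = 2, so n − k + 1 = 6.
Given d = 7, check d ≤ 6: NO.
Slack = (n − k + 1) − d = -1.
The slack is negative: d = 7 exceeds n − k + 1 = 6 by 1, so the Singleton bound is violated and no linear [7, 2, 7]_2 code can exist. In particular it is not MDS (MDS requires d = n − k + 1 exactly).
Description: the claimed parameters are [7, 2, 7]_2; such a code would be impossible (violates the Singleton bound).


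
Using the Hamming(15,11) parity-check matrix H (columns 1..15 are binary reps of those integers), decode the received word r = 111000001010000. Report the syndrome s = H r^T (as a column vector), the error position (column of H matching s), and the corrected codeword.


s = (0, 0, 1, 0)^T, error position = 2, corrected codeword c = 101000001010000

Compute s = H r^T mod 2 one row at a time:
  s_1 = 0 + 1 + 0 + 1 + 0 + 0 + 0 + 0 = 2 ≡ 0 (mod 2).
  s_2 = 0 + 0 + 0 + 0 + 0 + 0 + 0 + 0 = 0 ≡ 0 (mod 2).
  s_3 = 1 + 1 + 0 + 0 + 0 + 1 + 0 + 0 = 3 ≡ 1 (mod 2).
  s_4 = 1 + 1 + 0 + 0 + 1 + 1 + 0 + 0 = 4 ≡ 0 (mod 2).
s = (0, 0, 1, 0)^T — this equals column 2 of H (binary 0010), so error is at position 2.
Correct: flip bit 2 of r = 111000001010000 to get c = 101000001010000.


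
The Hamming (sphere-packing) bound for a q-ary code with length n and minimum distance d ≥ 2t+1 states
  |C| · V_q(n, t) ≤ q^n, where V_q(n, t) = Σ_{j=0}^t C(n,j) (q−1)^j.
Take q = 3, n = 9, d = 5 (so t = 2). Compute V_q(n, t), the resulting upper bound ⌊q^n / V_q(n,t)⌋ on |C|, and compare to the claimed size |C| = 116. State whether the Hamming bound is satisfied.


V_q(n, t) = 163, q^n = 19683, Hamming bound = 120, |C| = 116 ≤ bound (satisfied).

Step 1: Compute V_q(n, t) = Σ_{j=0}^2 C(n, j) (q−1)^j.
  j = 0: C(9,0)·(2)^0 = 1·1 = 1.
  j = 1: C(9,1)·(2)^1 = 9·2 = 18.
  j = 2: C(9,2)·(2)^2 = 36·4 = 144.
  V_q(n, t) = 1 + 18 + 144 = 163.
Step 2: q^n = 3^9 = 19683.
Step 3: Hamming bound ⌊q^n / V_q(n,t)⌋ = ⌊19683/163⌋ = 120.
Step 4: Compare |C| = 116 to 120: satisfied.
The claimed |C| lies below the Hamming bound.


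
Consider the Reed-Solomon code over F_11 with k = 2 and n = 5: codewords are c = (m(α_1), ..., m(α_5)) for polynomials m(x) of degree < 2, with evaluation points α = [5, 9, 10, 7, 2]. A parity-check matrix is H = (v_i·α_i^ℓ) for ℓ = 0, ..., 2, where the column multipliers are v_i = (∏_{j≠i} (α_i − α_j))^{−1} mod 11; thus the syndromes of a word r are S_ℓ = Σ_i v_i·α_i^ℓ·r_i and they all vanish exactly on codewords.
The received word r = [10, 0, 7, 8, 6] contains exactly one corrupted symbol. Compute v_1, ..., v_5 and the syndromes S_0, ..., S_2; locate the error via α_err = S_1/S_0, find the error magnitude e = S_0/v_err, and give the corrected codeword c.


S = (5, 3, 4), error at position 1, error magnitude e = 5, c = [5, 0, 7, 8, 6].

Step 1: column multipliers v_i = (∏_{j≠i}(α_i − α_j))^{−1} mod 11.
  i = 1 (α = 5): (5−9)(5−10)(5−7)(5−2) = (−4)·(−5)·(−2)·3 = −120 ≡ 1, so v_1 = 1^{−1} = 1 (mod 11).
  i = 2 (α = 9): (9−5)(9−10)(9−7)(9−2) = 4·(−1)·2·7 = −56 ≡ 10, so v_2 = 10^{−1} = 10 (mod 11).
  i = 3 (α = 10): (10−5)(10−9)(10−7)(10−2) = 5·1·3·8 = 120 ≡ 10, so v_3 = 10^{−1} = 10 (mod 11).
  i = 4 (α = 7): (7−5)(7−9)(7−10)(7−2) = 2·(−2)·(−3)·5 = 60 ≡ 5, so v_4 = 5^{−1} = 9 (mod 11).
  i = 5 (α = 2): (2−5)(2−9)(2−10)(2−7) = (−3)·(−7)·(−8)·(−5) = 840 ≡ 4, so v_5 = 4^{−1} = 3 (mod 11).
  v = [1, 10, 10, 9, 3].
Step 2: syndromes of r = [10, 0, 7, 8, 6] (all sums mod 11).
  S_0 = Σ v_i r_i = 1·10 + 10·0 + 10·7 + 9·8 + 3·6 = 170 ≡ 5.
  S_1 = Σ v_i α_i r_i = 1·5·10 + 10·9·0 + 10·10·7 + 9·7·8 + 3·2·6 = 1290 ≡ 3.
  α_i^2 mod 11 = [3, 4, 1, 5, 4].
  S_2 = Σ v_i α_i^2 r_i = 1·3·10 + 10·4·0 + 10·1·7 + 9·5·8 + 3·4·6 = 532 ≡ 4.
  S = (5, 3, 4) ≠ 0, so r is not a codeword (an error is present).
Step 3: locate the error. For a single error e at position i, S_ℓ = v_i·e·α_i^ℓ, so α_err = S_1/S_0.
  S_0^{−1} = 5^{−1} = 9 (mod 11), so α_err = 3·9 = 27 ≡ 5 = α_1. Error position i = 1.
  Consistency check: S_2/S_1 = 4·4 = 16 ≡ 5 = α_err ✓ (single-error assumption holds).
Step 4: error magnitude e = S_0/v_1 = S_0·∏_{j≠1}(α_1 − α_j) = 5·1 = 5 ≡ 5 (mod 11).
Step 5: correct position 1: c_1 = r_1 − e = 10 − 5 ≡ 5 (mod 11). Hence c = [5, 0, 7, 8, 6].
  Check: interpolating c through the α_i gives m(x) = 3 + 7·x (degree < 2) with m(α_i) = c_i for every i, so c is indeed a codeword.


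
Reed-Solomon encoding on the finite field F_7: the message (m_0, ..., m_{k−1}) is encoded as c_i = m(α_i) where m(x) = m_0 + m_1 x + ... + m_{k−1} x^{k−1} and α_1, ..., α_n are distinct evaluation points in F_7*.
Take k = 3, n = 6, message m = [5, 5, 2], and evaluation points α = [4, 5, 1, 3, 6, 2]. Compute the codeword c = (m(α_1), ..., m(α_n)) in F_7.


c = [1, 3, 5, 3, 2, 2]

Message polynomial: m(x) = 5 + 5·x + 2·x^2 (mod 7).
For each evaluation point α_i, compute m(α_i) mod 7:
  α_1 = 4: Horner steps 2 → 6 → 1, so m(4) = 1.
  α_2 = 5: Horner steps 2 → 1 → 3, so m(5) = 3.
  α_3 = 1: Horner steps 2 → 0 → 5, so m(1) = 5.
  α_4 = 3: Horner steps 2 → 4 → 3, so m(3) = 3.
  α_5 = 6: Horner steps 2 → 3 → 2, so m(6) = 2.
  α_6 = 2: Horner steps 2 → 2 → 2, so m(2) = 2.
Codeword c = [1, 3, 5, 3, 2, 2] ∈ F_7^6.


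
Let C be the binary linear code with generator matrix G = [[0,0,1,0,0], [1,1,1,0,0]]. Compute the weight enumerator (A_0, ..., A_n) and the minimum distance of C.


Weight distribution: A_0 = 1, A_1 = 1, A_2 = 1, A_3 = 1. Minimum distance d = 1.

Enumerate all 2^2 = 4 messages m ∈ F_2^2.
For each, compute codeword c = mG in F_2^5, then tally its weight.
  m = 00 → c = 00000, weight = 0.
  m = 10 → c = 00100, weight = 1.
  m = 01 → c = 11100, weight = 3.
  m = 11 → c = 11000, weight = 2.
Tally weights:
  weight 0: 1 codewords.
  weight 1: 1 codewords.
  weight 2: 1 codewords.
  weight 3: 1 codewords.
Minimum distance d = smallest w > 0 with A_w > 0 = 1.
Sanity: Σ A_w = 4 = 2^2 = 4 ✓.


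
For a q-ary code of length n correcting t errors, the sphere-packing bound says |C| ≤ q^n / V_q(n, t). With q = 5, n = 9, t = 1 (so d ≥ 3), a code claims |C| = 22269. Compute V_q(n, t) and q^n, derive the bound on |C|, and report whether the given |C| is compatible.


V_q(n, t) = 37, q^n = 1953125, Hamming bound = 52787, |C| = 22269 ≤ bound (satisfied).

Step 1: Compute V_q(n, t) = Σ_{j=0}^1 C(n, j) (q−1)^j.
  j = 0: C(9,0)·(4)^0 = 1·1 = 1.
  j = 1: C(9,1)·(4)^1 = 9·4 = 36.
  V_q(n, t) = 1 + 36 = 37.
Step 2: q^n = 5^9 = 1953125.
Step 3: Hamming bound ⌊q^n / V_q(n,t)⌋ = ⌊1953125/37⌋ = 52787.
Step 4: Compare |C| = 22269 to 52787: satisfied.
The claimed |C| lies below the Hamming bound.


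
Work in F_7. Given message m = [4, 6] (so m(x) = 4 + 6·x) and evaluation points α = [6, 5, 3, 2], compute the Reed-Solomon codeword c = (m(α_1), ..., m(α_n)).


c = [5, 6, 1, 2]

Message polynomial: m(x) = 4 + 6·x (mod 7).
For each evaluation point α_i, compute m(α_i) mod 7:
  α_1 = 6: Horner steps 6 → 5, so m(6) = 5.
  α_2 = 5: Horner steps 6 → 6, so m(5) = 6.
  α_3 = 3: Horner steps 6 → 1, so m(3) = 1.
  α_4 = 2: Horner steps 6 → 2, so m(2) = 2.
Codeword c = [5, 6, 1, 2] ∈ F_7^4.


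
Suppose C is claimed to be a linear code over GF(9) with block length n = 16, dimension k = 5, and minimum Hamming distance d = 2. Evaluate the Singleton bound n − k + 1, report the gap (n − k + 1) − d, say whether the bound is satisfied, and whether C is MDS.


Singleton RHS = n − k + 1 = 12, slack = 10, bound satisfied, not MDS.

Singleton bound: d ≤ n − k + 1.
Here n = 16, k = 5, so n − k + 1 = 12.
Given d = 2, check d ≤ 12: YES.
Slack = (n − k + 1) − d = 10.
The code is NOT MDS (slack = 10 > 0).
Description: the claimed parameters are [16, 5, 2]_9; such a code would be non-MDS.


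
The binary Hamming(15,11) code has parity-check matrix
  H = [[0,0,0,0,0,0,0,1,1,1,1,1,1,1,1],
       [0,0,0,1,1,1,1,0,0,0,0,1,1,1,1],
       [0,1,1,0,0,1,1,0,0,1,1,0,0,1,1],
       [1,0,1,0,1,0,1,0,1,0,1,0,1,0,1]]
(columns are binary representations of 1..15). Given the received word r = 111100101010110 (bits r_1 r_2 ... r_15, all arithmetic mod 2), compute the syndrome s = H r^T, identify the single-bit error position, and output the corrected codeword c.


s = (0, 0, 1, 0)^T, error position = 2, corrected codeword c = 101100101010110

Compute s = H r^T mod 2 one row at a time:
  s_1 = 0 + 1 + 0 + 1 + 0 + 1 + 1 + 0 = 4 ≡ 0 (mod 2).
  s_2 = 1 + 0 + 0 + 1 + 0 + 1 + 1 + 0 = 4 ≡ 0 (mod 2).
  s_3 = 1 + 1 + 0 + 1 + 0 + 1 + 1 + 0 = 5 ≡ 1 (mod 2).
  s_4 = 1 + 1 + 0 + 1 + 1 + 1 + 1 + 0 = 6 ≡ 0 (mod 2).
s = (0, 0, 1, 0)^T — this equals column 2 of H (binary 0010), so error is at position 2.
Correct: flip bit 2 of r = 111100101010110 to get c = 101100101010110.


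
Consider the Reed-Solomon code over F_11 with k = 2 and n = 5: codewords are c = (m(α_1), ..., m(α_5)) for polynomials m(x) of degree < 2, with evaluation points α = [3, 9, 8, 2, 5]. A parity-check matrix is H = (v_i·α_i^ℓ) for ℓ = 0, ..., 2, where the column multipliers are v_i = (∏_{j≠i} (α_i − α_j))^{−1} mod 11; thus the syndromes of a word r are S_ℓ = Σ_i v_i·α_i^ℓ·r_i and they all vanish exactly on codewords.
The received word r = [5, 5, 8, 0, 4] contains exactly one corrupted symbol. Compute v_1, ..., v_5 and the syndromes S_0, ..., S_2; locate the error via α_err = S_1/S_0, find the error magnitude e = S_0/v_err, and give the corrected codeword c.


S = (1, 9, 4), error at position 2, error magnitude e = 3, c = [5, 2, 8, 0, 4].

Step 1: column multipliers v_i = (∏_{j≠i}(α_i − α_j))^{−1} mod 11.
  i = 1 (α = 3): (3−9)(3−8)(3−2)(3−5) = (−6)·(−5)·1·(−2) = −60 ≡ 6, so v_1 = 6^{−1} = 2 (mod 11).
  i = 2 (α = 9): (9−3)(9−8)(9−2)(9−5) = 6·1·7·4 = 168 ≡ 3, so v_2 = 3^{−1} = 4 (mod 11).
  i = 3 (α = 8): (8−3)(8−9)(8−2)(8−5) = 5·(−1)·6·3 = −90 ≡ 9, so v_3 = 9^{−1} = 5 (mod 11).
  i = 4 (α = 2): (2−3)(2−9)(2−8)(2−5) = (−1)·(−7)·(−6)·(−3) = 126 ≡ 5, so v_4 = 5^{−1} = 9 (mod 11).
  i = 5 (α = 5): (5−3)(5−9)(5−8)(5−2) = 2·(−4)·(−3)·3 = 72 ≡ 6, so v_5 = 6^{−1} = 2 (mod 11).
  v = [2, 4, 5, 9, 2].
Step 2: syndromes of r = [5, 5, 8, 0, 4] (all sums mod 11).
  S_0 = Σ v_i r_i = 2·5 + 4·5 + 5·8 + 9·0 + 2·4 = 78 ≡ 1.
  S_1 = Σ v_i α_i r_i = 2·3·5 + 4·9·5 + 5·8·8 + 9·2·0 + 2·5·4 = 570 ≡ 9.
  α_i^2 mod 11 = [9, 4, 9, 4, 3].
  S_2 = Σ v_i α_i^2 r_i = 2·9·5 + 4·4·5 + 5·9·8 + 9·4·0 + 2·3·4 = 554 ≡ 4.
  S = (1, 9, 4) ≠ 0, so r is not a codeword (an error is present).
Step 3: locate the error. For a single error e at position i, S_ℓ = v_i·e·α_i^ℓ, so α_err = S_1/S_0.
  S_0^{−1} = 1^{−1} = 1 (mod 11), so α_err = 9·1 = 9 ≡ 9 = α_2. Error position i = 2.
  Consistency check: S_2/S_1 = 4·5 = 20 ≡ 9 = α_err ✓ (single-error assumption holds).
Step 4: error magnitude e = S_0/v_2 = S_0·∏_{j≠2}(α_2 − α_j) = 1·3 = 3 ≡ 3 (mod 11).
Step 5: correct position 2: c_2 = r_2 − e = 5 − 3 ≡ 2 (mod 11). Hence c = [5, 2, 8, 0, 4].
  Check: interpolating c through the α_i gives m(x) = 1 + 5·x (degree < 2) with m(α_i) = c_i for every i, so c is indeed a codeword.


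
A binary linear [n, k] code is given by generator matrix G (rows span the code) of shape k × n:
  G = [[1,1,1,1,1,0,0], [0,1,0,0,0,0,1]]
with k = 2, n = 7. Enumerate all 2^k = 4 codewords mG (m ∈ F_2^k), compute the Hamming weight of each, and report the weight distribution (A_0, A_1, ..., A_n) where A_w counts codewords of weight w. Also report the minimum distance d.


Weight distribution: A_0 = 1, A_2 = 1, A_5 = 2. Minimum distance d = 2.

Enumerate all 2^2 = 4 messages m ∈ F_2^2.
For each, compute codeword c = mG in F_2^7, then tally its weight.
  m = 00 → c = 0000000, weight = 0.
  m = 10 → c = 1111100, weight = 5.
  m = 01 → c = 0100001, weight = 2.
  m = 11 → c = 1011101, weight = 5.
Tally weights:
  weight 0: 1 codewords.
  weight 2: 1 codewords.
  weight 5: 2 codewords.
Minimum distance d = smallest w > 0 with A_w > 0 = 2.
Sanity: Σ A_w = 4 = 2^2 = 4 ✓.


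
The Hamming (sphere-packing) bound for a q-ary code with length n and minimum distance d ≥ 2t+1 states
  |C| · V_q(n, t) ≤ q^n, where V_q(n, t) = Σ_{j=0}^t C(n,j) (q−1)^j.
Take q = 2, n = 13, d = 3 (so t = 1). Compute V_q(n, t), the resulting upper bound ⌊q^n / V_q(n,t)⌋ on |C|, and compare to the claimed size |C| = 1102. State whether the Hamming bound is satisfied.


V_q(n, t) = 14, q^n = 8192, Hamming bound = 585, |C| = 1102 > bound (violated).

Step 1: Compute V_q(n, t) = Σ_{j=0}^1 C(n, j) (q−1)^j.
  j = 0: C(13,0)·(1)^0 = 1·1 = 1.
  j = 1: C(13,1)·(1)^1 = 13·1 = 13.
  V_q(n, t) = 1 + 13 = 14.
Step 2: q^n = 2^13 = 8192.
Step 3: Hamming bound ⌊q^n / V_q(n,t)⌋ = ⌊8192/14⌋ = 585.
Step 4: Compare |C| = 1102 to 585: violated.
The claimed |C| lies above the Hamming bound, so no 2-ary code of length 13 with d ≥ 3 can have 1102 codewords.


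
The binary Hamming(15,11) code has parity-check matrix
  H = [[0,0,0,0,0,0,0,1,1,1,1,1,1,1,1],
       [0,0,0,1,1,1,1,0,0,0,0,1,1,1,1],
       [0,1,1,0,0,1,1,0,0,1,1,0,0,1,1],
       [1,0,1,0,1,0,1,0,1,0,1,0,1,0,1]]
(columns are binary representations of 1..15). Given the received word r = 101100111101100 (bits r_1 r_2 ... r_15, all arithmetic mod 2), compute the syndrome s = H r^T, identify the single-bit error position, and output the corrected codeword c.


s = (1, 0, 1, 1)^T, error position = 11, corrected codeword c = 101100111111100

Compute s = H r^T mod 2 one row at a time:
  s_1 = 1 + 1 + 1 + 0 + 1 + 1 + 0 + 0 = 5 ≡ 1 (mod 2).
  s_2 = 1 + 0 + 0 + 1 + 1 + 1 + 0 + 0 = 4 ≡ 0 (mod 2).
  s_3 = 0 + 1 + 0 + 1 + 1 + 0 + 0 + 0 = 3 ≡ 1 (mod 2).
  s_4 = 1 + 1 + 0 + 1 + 1 + 0 + 1 + 0 = 5 ≡ 1 (mod 2).
s = (1, 0, 1, 1)^T — this equals column 11 of H (binary 1011), so error is at position 11.
Correct: flip bit 11 of r = 101100111101100 to get c = 101100111111100.


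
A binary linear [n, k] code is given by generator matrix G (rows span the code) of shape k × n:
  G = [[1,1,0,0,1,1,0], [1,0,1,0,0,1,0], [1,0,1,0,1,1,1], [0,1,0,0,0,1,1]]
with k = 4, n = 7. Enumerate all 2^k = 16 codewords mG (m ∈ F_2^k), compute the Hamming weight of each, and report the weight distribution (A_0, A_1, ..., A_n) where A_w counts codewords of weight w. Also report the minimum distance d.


Weight distribution: A_0 = 1, A_1 = 1, A_2 = 2, A_3 = 6, A_4 = 5, A_5 = 1. Minimum distance d = 1.

Enumerate all 2^4 = 16 messages m ∈ F_2^4.
For each, compute codeword c = mG in F_2^7, then tally its weight.
  m = 0000 → c = 0000000, weight = 0.
  m = 1000 → c = 1100110, weight = 4.
  m = 0100 → c = 1010010, weight = 3.
  m = 1100 → c = 0110100, weight = 3.
  m = 0010 → c = 1010111, weight = 5.
  m = 1010 → c = 0110001, weight = 3.
  m = 0110 → c = 0000101, weight = 2.
  m = 1110 → c = 1100011, weight = 4.
  m = 0001 → c = 0100011, weight = 3.
  m = 1001 → c = 1000101, weight = 3.
  m = 0101 → c = 1110001, weight = 4.
  m = 1101 → c = 0010111, weight = 4.
  m = 0011 → c = 1110100, weight = 4.
  m = 1011 → c = 0010010, weight = 2.
  m = 0111 → c = 0100110, weight = 3.
  m = 1111 → c = 1000000, weight = 1.
Tally weights:
  weight 0: 1 codewords.
  weight 1: 1 codewords.
  weight 2: 2 codewords.
  weight 3: 6 codewords.
  weight 4: 5 codewords.
  weight 5: 1 codewords.
Minimum distance d = smallest w > 0 with A_w > 0 = 1.
Sanity: Σ A_w = 16 = 2^4 = 16 ✓.


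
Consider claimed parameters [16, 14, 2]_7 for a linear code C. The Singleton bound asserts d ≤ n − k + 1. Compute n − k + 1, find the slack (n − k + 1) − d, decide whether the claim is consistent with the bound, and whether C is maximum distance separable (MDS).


Singleton RHS = n − k + 1 = 3, slack = 1, bound satisfied, not MDS.

Singleton bound: d ≤ n − k + 1.
Here n = 16, k = 14, so n − k + 1 = 3.
Given d = 2, check d ≤ 3: YES.
Slack = (n − k + 1) − d = 1.
The code is NOT MDS (slack = 1 > 0).
Description: the claimed parameters are [16, 14, 2]_7; such a code would be non-MDS.


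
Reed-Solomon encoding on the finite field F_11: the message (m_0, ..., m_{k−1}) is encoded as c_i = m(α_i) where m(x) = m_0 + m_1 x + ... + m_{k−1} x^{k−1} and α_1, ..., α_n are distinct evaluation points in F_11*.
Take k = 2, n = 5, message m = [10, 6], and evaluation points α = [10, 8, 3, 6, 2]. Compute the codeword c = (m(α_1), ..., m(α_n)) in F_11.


c = [4, 3, 6, 2, 0]

Message polynomial: m(x) = 10 + 6·x (mod 11).
For each evaluation point α_i, compute m(α_i) mod 11:
  α_1 = 10: Horner steps 6 → 4, so m(10) = 4.
  α_2 = 8: Horner steps 6 → 3, so m(8) = 3.
  α_3 = 3: Horner steps 6 → 6, so m(3) = 6.
  α_4 = 6: Horner steps 6 → 2, so m(6) = 2.
  α_5 = 2: Horner steps 6 → 0, so m(2) = 0.
Codeword c = [4, 3, 6, 2, 0] ∈ F_11^5.


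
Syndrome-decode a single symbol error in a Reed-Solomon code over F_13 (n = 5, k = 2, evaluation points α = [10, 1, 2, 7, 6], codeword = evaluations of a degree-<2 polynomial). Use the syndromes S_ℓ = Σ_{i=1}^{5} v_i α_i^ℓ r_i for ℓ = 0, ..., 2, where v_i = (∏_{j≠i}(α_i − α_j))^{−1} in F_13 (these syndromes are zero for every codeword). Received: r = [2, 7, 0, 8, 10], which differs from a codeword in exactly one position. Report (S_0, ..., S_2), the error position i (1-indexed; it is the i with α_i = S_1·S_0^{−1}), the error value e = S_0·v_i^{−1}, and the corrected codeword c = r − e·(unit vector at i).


S = (11, 9, 5), error at position 3, error magnitude e = 8, c = [2, 7, 5, 8, 10].

Step 1: column multipliers v_i = (∏_{j≠i}(α_i − α_j))^{−1} mod 13.
  i = 1 (α = 10): (10−1)(10−2)(10−7)(10−6) = 9·8·3·4 = 864 ≡ 6, so v_1 = 6^{−1} = 11 (mod 13).
  i = 2 (α = 1): (1−10)(1−2)(1−7)(1−6) = (−9)·(−1)·(−6)·(−5) = 270 ≡ 10, so v_2 = 10^{−1} = 4 (mod 13).
  i = 3 (α = 2): (2−10)(2−1)(2−7)(2−6) = (−8)·1·(−5)·(−4) = −160 ≡ 9, so v_3 = 9^{−1} = 3 (mod 13).
  i = 4 (α = 7): (7−10)(7−1)(7−2)(7−6) = (−3)·6·5·1 = −90 ≡ 1, so v_4 = 1^{−1} = 1 (mod 13).
  i = 5 (α = 6): (6−10)(6−1)(6−2)(6−7) = (−4)·5·4·(−1) = 80 ≡ 2, so v_5 = 2^{−1} = 7 (mod 13).
  v = [11, 4, 3, 1, 7].
Step 2: syndromes of r = [2, 7, 0, 8, 10] (all sums mod 13).
  S_0 = Σ v_i r_i = 11·2 + 4·7 + 3·0 + 1·8 + 7·10 = 128 ≡ 11.
  S_1 = Σ v_i α_i r_i = 11·10·2 + 4·1·7 + 3·2·0 + 1·7·8 + 7·6·10 = 724 ≡ 9.
  α_i^2 mod 13 = [9, 1, 4, 10, 10].
  S_2 = Σ v_i α_i^2 r_i = 11·9·2 + 4·1·7 + 3·4·0 + 1·10·8 + 7·10·10 = 1006 ≡ 5.
  S = (11, 9, 5) ≠ 0, so r is not a codeword (an error is present).
Step 3: locate the error. For a single error e at position i, S_ℓ = v_i·e·α_i^ℓ, so α_err = S_1/S_0.
  S_0^{−1} = 11^{−1} = 6 (mod 13), so α_err = 9·6 = 54 ≡ 2 = α_3. Error position i = 3.
  Consistency check: S_2/S_1 = 5·3 = 15 ≡ 2 = α_err ✓ (single-error assumption holds).
Step 4: error magnitude e = S_0/v_3 = S_0·∏_{j≠3}(α_3 − α_j) = 11·9 = 99 ≡ 8 (mod 13).
Step 5: correct position 3: c_3 = r_3 − e = 0 − 8 ≡ 5 (mod 13). Hence c = [2, 7, 5, 8, 10].
  Check: interpolating c through the α_i gives m(x) = 9 + 11·x (degree < 2) with m(α_i) = c_i for every i, so c is indeed a codeword.


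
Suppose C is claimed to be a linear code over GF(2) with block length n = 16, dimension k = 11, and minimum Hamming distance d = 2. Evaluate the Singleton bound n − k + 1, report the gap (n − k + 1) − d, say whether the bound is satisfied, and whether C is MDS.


Singleton RHS = n − k + 1 = 6, slack = 4, bound satisfied, not MDS.

Singleton bound: d ≤ n − k + 1.
Here n = 16, k = 11, so n − k + 1 = 6.
Given d = 2, check d ≤ 6: YES.
Slack = (n − k + 1) − d = 4.
The code is NOT MDS (slack = 4 > 0).
Description: the claimed parameters are [16, 11, 2]_2; such a code would be non-MDS.


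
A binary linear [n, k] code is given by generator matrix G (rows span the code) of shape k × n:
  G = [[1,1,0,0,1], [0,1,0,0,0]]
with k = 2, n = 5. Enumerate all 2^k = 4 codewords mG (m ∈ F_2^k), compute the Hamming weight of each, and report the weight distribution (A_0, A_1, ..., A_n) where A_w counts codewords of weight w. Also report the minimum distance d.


Weight distribution: A_0 = 1, A_1 = 1, A_2 = 1, A_3 = 1. Minimum distance d = 1.

Enumerate all 2^2 = 4 messages m ∈ F_2^2.
For each, compute codeword c = mG in F_2^5, then tally its weight.
  m = 00 → c = 00000, weight = 0.
  m = 10 → c = 11001, weight = 3.
  m = 01 → c = 01000, weight = 1.
  m = 11 → c = 10001, weight = 2.
Tally weights:
  weight 0: 1 codewords.
  weight 1: 1 codewords.
  weight 2: 1 codewords.
  weight 3: 1 codewords.
Minimum distance d = smallest w > 0 with A_w > 0 = 1.
Sanity: Σ A_w = 4 = 2^2 = 4 ✓.


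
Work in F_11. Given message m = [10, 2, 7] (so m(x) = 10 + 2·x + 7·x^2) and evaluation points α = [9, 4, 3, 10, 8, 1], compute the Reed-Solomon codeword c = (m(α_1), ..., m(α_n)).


c = [1, 9, 2, 4, 1, 8]

Message polynomial: m(x) = 10 + 2·x + 7·x^2 (mod 11).
For each evaluation point α_i, compute m(α_i) mod 11:
  α_1 = 9: Horner steps 7 → 10 → 1, so m(9) = 1.
  α_2 = 4: Horner steps 7 → 8 → 9, so m(4) = 9.
  α_3 = 3: Horner steps 7 → 1 → 2, so m(3) = 2.
  α_4 = 10: Horner steps 7 → 6 → 4, so m(10) = 4.
  α_5 = 8: Horner steps 7 → 3 → 1, so m(8) = 1.
  α_6 = 1: Horner steps 7 → 9 → 8, so m(1) = 8.
Codeword c = [1, 9, 2, 4, 1, 8] ∈ F_11^6.


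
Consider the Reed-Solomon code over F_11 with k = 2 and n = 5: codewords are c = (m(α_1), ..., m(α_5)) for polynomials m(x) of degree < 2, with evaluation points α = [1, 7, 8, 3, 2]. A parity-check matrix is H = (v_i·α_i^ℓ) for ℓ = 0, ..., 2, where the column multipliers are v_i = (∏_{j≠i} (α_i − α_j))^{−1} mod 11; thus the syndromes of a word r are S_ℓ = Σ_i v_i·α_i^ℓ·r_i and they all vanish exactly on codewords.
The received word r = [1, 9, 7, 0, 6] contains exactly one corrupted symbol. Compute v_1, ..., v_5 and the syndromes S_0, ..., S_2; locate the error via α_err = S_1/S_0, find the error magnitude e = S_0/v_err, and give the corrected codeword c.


S = (4, 10, 3), error at position 3, error magnitude e = 4, c = [1, 9, 3, 0, 6].

Step 1: column multipliers v_i = (∏_{j≠i}(α_i − α_j))^{−1} mod 11.
  i = 1 (α = 1): (1−7)(1−8)(1−3)(1−2) = (−6)·(−7)·(−2)·(−1) = 84 ≡ 7, so v_1 = 7^{−1} = 8 (mod 11).
  i = 2 (α = 7): (7−1)(7−8)(7−3)(7−2) = 6·(−1)·4·5 = −120 ≡ 1, so v_2 = 1^{−1} = 1 (mod 11).
  i = 3 (α = 8): (8−1)(8−7)(8−3)(8−2) = 7·1·5·6 = 210 ≡ 1, so v_3 = 1^{−1} = 1 (mod 11).
  i = 4 (α = 3): (3−1)(3−7)(3−8)(3−2) = 2·(−4)·(−5)·1 = 40 ≡ 7, so v_4 = 7^{−1} = 8 (mod 11).
  i = 5 (α = 2): (2−1)(2−7)(2−8)(2−3) = 1·(−5)·(−6)·(−1) = −30 ≡ 3, so v_5 = 3^{−1} = 4 (mod 11).
  v = [8, 1, 1, 8, 4].
Step 2: syndromes of r = [1, 9, 7, 0, 6] (all sums mod 11).
  S_0 = Σ v_i r_i = 8·1 + 1·9 + 1·7 + 8·0 + 4·6 = 48 ≡ 4.
  S_1 = Σ v_i α_i r_i = 8·1·1 + 1·7·9 + 1·8·7 + 8·3·0 + 4·2·6 = 175 ≡ 10.
  α_i^2 mod 11 = [1, 5, 9, 9, 4].
  S_2 = Σ v_i α_i^2 r_i = 8·1·1 + 1·5·9 + 1·9·7 + 8·9·0 + 4·4·6 = 212 ≡ 3.
  S = (4, 10, 3) ≠ 0, so r is not a codeword (an error is present).
Step 3: locate the error. For a single error e at position i, S_ℓ = v_i·e·α_i^ℓ, so α_err = S_1/S_0.
  S_0^{−1} = 4^{−1} = 3 (mod 11), so α_err = 10·3 = 30 ≡ 8 = α_3. Error position i = 3.
  Consistency check: S_2/S_1 = 3·10 = 30 ≡ 8 = α_err ✓ (single-error assumption holds).
Step 4: error magnitude e = S_0/v_3 = S_0·∏_{j≠3}(α_3 − α_j) = 4·1 = 4 ≡ 4 (mod 11).
Step 5: correct position 3: c_3 = r_3 − e = 7 − 4 ≡ 3 (mod 11). Hence c = [1, 9, 3, 0, 6].
  Check: interpolating c through the α_i gives m(x) = 7 + 5·x (degree < 2) with m(α_i) = c_i for every i, so c is indeed a codeword.


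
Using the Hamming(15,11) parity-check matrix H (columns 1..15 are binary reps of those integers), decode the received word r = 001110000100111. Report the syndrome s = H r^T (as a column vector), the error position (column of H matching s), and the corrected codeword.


s = (0, 1, 0, 0)^T, error position = 4, corrected codeword c = 001010000100111

Compute s = H r^T mod 2 one row at a time:
  s_1 = 0 + 0 + 1 + 0 + 0 + 1 + 1 + 1 = 4 ≡ 0 (mod 2).
  s_2 = 1 + 1 + 0 + 0 + 0 + 1 + 1 + 1 = 5 ≡ 1 (mod 2).
  s_3 = 0 + 1 + 0 + 0 + 1 + 0 + 1 + 1 = 4 ≡ 0 (mod 2).
  s_4 = 0 + 1 + 1 + 0 + 0 + 0 + 1 + 1 = 4 ≡ 0 (mod 2).
s = (0, 1, 0, 0)^T — this equals column 4 of H (binary 0100), so error is at position 4.
Correct: flip bit 4 of r = 001110000100111 to get c = 001010000100111.


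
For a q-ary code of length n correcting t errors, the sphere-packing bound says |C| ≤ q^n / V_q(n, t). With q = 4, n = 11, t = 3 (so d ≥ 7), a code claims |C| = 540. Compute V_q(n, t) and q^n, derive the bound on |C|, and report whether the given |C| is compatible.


V_q(n, t) = 4984, q^n = 4194304, Hamming bound = 841, |C| = 540 ≤ bound (satisfied).

Step 1: Compute V_q(n, t) = Σ_{j=0}^3 C(n, j) (q−1)^j.
  j = 0: C(11,0)·(3)^0 = 1·1 = 1.
  j = 1: C(11,1)·(3)^1 = 11·3 = 33.
  j = 2: C(11,2)·(3)^2 = 55·9 = 495.
  j = 3: C(11,3)·(3)^3 = 165·27 = 4455.
  V_q(n, t) = 1 + 33 + 495 + 4455 = 4984.
Step 2: q^n = 4^11 = 4194304.
Step 3: Hamming bound ⌊q^n / V_q(n,t)⌋ = ⌊4194304/4984⌋ = 841.
Step 4: Compare |C| = 540 to 841: satisfied.
The claimed |C| lies below the Hamming bound.


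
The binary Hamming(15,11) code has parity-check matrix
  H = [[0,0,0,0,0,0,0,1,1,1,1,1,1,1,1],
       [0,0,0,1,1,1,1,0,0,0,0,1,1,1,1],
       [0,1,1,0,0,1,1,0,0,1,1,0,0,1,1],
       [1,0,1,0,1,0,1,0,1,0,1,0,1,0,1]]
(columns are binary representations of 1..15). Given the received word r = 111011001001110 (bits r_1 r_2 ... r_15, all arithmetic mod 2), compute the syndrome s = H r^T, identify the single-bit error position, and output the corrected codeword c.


s = (0, 1, 0, 1)^T, error position = 5, corrected codeword c = 111001001001110

Compute s = H r^T mod 2 one row at a time:
  s_1 = 0 + 1 + 0 + 0 + 1 + 1 + 1 + 0 = 4 ≡ 0 (mod 2).
  s_2 = 0 + 1 + 1 + 0 + 1 + 1 + 1 + 0 = 5 ≡ 1 (mod 2).
  s_3 = 1 + 1 + 1 + 0 + 0 + 0 + 1 + 0 = 4 ≡ 0 (mod 2).
  s_4 = 1 + 1 + 1 + 0 + 1 + 0 + 1 + 0 = 5 ≡ 1 (mod 2).
s = (0, 1, 0, 1)^T — this equals column 5 of H (binary 0101), so error is at position 5.
Correct: flip bit 5 of r = 111011001001110 to get c = 111001001001110.


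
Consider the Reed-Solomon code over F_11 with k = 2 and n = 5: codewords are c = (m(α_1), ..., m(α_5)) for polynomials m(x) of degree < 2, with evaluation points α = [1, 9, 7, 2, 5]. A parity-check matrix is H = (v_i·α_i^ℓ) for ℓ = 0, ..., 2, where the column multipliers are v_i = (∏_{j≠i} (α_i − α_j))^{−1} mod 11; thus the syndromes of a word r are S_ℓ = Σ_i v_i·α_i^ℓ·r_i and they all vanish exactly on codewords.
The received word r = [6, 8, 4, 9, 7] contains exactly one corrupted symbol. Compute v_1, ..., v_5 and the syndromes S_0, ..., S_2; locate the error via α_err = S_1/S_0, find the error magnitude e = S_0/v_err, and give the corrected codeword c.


S = (2, 3, 10), error at position 3, error magnitude e = 2, c = [6, 8, 2, 9, 7].

Step 1: column multipliers v_i = (∏_{j≠i}(α_i − α_j))^{−1} mod 11.
  i = 1 (α = 1): (1−9)(1−7)(1−2)(1−5) = (−8)·(−6)·(−1)·(−4) = 192 ≡ 5, so v_1 = 5^{−1} = 9 (mod 11).
  i = 2 (α = 9): (9−1)(9−7)(9−2)(9−5) = 8·2·7·4 = 448 ≡ 8, so v_2 = 8^{−1} = 7 (mod 11).
  i = 3 (α = 7): (7−1)(7−9)(7−2)(7−5) = 6·(−2)·5·2 = −120 ≡ 1, so v_3 = 1^{−1} = 1 (mod 11).
  i = 4 (α = 2): (2−1)(2−9)(2−7)(2−5) = 1·(−7)·(−5)·(−3) = −105 ≡ 5, so v_4 = 5^{−1} = 9 (mod 11).
  i = 5 (α = 5): (5−1)(5−9)(5−7)(5−2) = 4·(−4)·(−2)·3 = 96 ≡ 8, so v_5 = 8^{−1} = 7 (mod 11).
  v = [9, 7, 1, 9, 7].
Step 2: syndromes of r = [6, 8, 4, 9, 7] (all sums mod 11).
  S_0 = Σ v_i r_i = 9·6 + 7·8 + 1·4 + 9·9 + 7·7 = 244 ≡ 2.
  S_1 = Σ v_i α_i r_i = 9·1·6 + 7·9·8 + 1·7·4 + 9·2·9 + 7·5·7 = 993 ≡ 3.
  α_i^2 mod 11 = [1, 4, 5, 4, 3].
  S_2 = Σ v_i α_i^2 r_i = 9·1·6 + 7·4·8 + 1·5·4 + 9·4·9 + 7·3·7 = 769 ≡ 10.
  S = (2, 3, 10) ≠ 0, so r is not a codeword (an error is present).
Step 3: locate the error. For a single error e at position i, S_ℓ = v_i·e·α_i^ℓ, so α_err = S_1/S_0.
  S_0^{−1} = 2^{−1} = 6 (mod 11), so α_err = 3·6 = 18 ≡ 7 = α_3. Error position i = 3.
  Consistency check: S_2/S_1 = 10·4 = 40 ≡ 7 = α_err ✓ (single-error assumption holds).
Step 4: error magnitude e = S_0/v_3 = S_0·∏_{j≠3}(α_3 − α_j) = 2·1 = 2 ≡ 2 (mod 11).
Step 5: correct position 3: c_3 = r_3 − e = 4 − 2 ≡ 2 (mod 11). Hence c = [6, 8, 2, 9, 7].
  Check: interpolating c through the α_i gives m(x) = 3 + 3·x (degree < 2) with m(α_i) = c_i for every i, so c is indeed a codeword.


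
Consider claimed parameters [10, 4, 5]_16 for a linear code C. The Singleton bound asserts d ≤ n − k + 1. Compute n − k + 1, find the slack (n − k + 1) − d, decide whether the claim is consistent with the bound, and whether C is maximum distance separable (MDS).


Singleton RHS = n − k + 1 = 7, slack = 2, bound satisfied, not MDS.

Singleton bound: d ≤ n − k + 1.
Here n = 10, k = 4, so n − k + 1 = 7.
Given d = 5, check d ≤ 7: YES.
Slack = (n − k + 1) − d = 2.
The code is NOT MDS (slack = 2 > 0).
Description: the claimed parameters are [10, 4, 5]_16; such a code would be non-MDS.
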